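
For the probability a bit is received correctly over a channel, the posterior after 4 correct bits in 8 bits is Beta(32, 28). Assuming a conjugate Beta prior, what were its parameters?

Beta(28, 24)

Under Beta–binomial conjugacy the posterior parameters are (α+s, β+f).
Subtract the data counts: 32−4=28, 28−4=24.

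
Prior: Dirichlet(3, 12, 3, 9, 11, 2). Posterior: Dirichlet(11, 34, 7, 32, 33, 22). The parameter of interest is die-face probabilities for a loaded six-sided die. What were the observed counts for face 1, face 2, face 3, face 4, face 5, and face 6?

counts (8, 22, 4, 23, 22, 20)

For a Dirichlet(α) prior with multinomial counts c, the posterior is Dirichlet(α + c) componentwise.
Counts are posterior − prior componentwise: 11−3=8, 34−12=22, 7−3=4, 32−9=23, 33−11=22, 22−2=20.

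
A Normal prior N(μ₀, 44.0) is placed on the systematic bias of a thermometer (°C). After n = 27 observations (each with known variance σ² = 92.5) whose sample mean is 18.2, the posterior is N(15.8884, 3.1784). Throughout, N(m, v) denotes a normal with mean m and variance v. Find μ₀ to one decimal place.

μ₀ = -13.8

The posterior mean is a precision-weighted average: μ_n = (τ₀μ₀ + τ_data·x̄)/(τ₀+τ_data), with τ₀=1/σ₀² and τ_data=n/σ².
Here τ₀ = 1/44.0 = 0.022727 and τ_data = 27/92.5 = 0.291892, so τ_n = 0.314619.
Rearranging for μ₀: μ₀ = (μ_n·τ_n − τ_data·x̄)/τ₀ = (15.8884·0.314619 − 0.291892·18.2) / 0.022727 = -0.313642/0.022727 ≈ -13.8.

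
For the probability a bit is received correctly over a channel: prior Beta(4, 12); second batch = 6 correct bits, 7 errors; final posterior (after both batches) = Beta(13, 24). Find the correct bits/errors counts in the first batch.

3 correct bits and 5 errors

Because Beta–binomial updating is additive in the counts, the combined data contributed (α_post−α_prior, β_post−β_prior) successes and failures.
Total across both batches: 13−4=9 correct bits, 24−12=12 errors.
Subtract the second batch: 9−6=3 correct bits and 12−7=5 errors.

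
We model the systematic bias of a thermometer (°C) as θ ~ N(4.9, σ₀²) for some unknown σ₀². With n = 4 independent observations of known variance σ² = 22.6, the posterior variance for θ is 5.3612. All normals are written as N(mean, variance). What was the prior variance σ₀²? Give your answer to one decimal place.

σ₀² = 104.9

For the Normal–Normal model with known σ², precisions add: τ_n = τ₀ + n/σ².
So 1/σ₀² = 1/5.3612 − 4/22.6 = 0.186525 − 0.176991 = 0.009534.
Hence σ₀² = 1/0.009534 ≈ 104.9.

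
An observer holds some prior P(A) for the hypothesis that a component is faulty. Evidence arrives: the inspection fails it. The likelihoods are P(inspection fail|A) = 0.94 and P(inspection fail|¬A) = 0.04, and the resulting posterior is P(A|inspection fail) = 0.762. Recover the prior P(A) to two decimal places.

Bayes' rule in odds form gives O(A|E) = O(A)·[P(E|A)/P(E|¬A)], hence O(A) = O(A|E)/LR.
Posterior odds = 0.762/(1−0.762) = 3.2017. LR = 0.94/0.04 = 23.5000.
Prior odds = 3.2017/23.5000 = 0.1362, so P(A) = 0.1362/(1+0.1362) ≈ 0.12.

P(A) = 0.12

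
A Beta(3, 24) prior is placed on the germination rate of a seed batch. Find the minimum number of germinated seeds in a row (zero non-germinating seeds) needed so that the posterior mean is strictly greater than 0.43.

k = 16

After k germinated seeds and 0 non-germinating seeds the posterior is Beta(3+k, 24), with mean (3+k)/(3+24+k).
Set (3+k)/(27+k) > 0.43 and solve: k > (0.43·27 − 3)/(1 − 0.43) = 15.105.
The smallest integer exceeding 15.105 is 16, and checking k=16: (19)/(43) = 0.4419 > 0.43.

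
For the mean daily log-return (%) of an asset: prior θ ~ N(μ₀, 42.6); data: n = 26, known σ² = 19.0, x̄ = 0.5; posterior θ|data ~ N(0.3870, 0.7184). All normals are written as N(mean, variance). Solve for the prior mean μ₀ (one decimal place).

The posterior mean is a precision-weighted average: μ_n = (τ₀μ₀ + τ_data·x̄)/(τ₀+τ_data), with τ₀=1/σ₀² and τ_data=n/σ².
Here τ₀ = 1/42.6 = 0.023474 and τ_data = 26/19.0 = 1.368421, so τ_n = 1.391895.
Rearranging for μ₀: μ₀ = (μ_n·τ_n − τ_data·x̄)/τ₀ = (0.3870·1.391895 − 1.368421·0.5) / 0.023474 = -0.145547/0.023474 ≈ -6.2.

μ₀ = -6.2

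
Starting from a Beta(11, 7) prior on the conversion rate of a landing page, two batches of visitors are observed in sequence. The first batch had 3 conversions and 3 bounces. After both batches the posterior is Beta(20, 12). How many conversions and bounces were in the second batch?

Because Beta–binomial updating is additive in the counts, the combined data contributed (α_post−α_prior, β_post−β_prior) successes and failures.
Total across both batches: 20−11=9 conversions, 12−7=5 bounces.
Subtract the first batch: 9−3=6 conversions and 5−3=2 bounces.

6 conversions and 2 bounces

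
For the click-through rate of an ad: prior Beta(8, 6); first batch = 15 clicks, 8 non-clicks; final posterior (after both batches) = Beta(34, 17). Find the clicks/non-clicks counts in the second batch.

Because Beta–binomial updating is additive in the counts, the combined data contributed (α_post−α_prior, β_post−β_prior) successes and failures.
Total across both batches: 34−8=26 clicks, 17−6=11 non-clicks.
Subtract the first batch: 26−15=11 clicks and 11−8=3 non-clicks.

11 clicks and 3 non-clicks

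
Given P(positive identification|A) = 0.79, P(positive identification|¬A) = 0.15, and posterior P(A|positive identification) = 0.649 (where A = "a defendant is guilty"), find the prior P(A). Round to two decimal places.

P(A) = 0.26

In odds form, posterior odds = prior odds × likelihood ratio, so prior odds = posterior odds ÷ LR.
Posterior odds = 0.649/(1−0.649) = 1.8490. LR = 0.79/0.15 = 5.2667.
Prior odds = 1.8490/5.2667 = 0.3511, so P(A) = 0.3511/(1+0.3511) ≈ 0.26.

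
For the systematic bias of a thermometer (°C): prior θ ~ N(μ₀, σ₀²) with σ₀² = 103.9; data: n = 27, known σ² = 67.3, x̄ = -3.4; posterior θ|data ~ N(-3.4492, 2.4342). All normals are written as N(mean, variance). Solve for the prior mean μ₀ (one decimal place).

With known observation variance, the Normal–Normal posterior has precision τ_n = τ₀ + n/σ² and mean μ_n = (τ₀μ₀ + (n/σ²)x̄)/τ_n.
Here τ₀ = 1/103.9 = 0.009625 and τ_data = 27/67.3 = 0.401189, so τ_n = 0.410814.
Rearranging for μ₀: μ₀ = (μ_n·τ_n − τ_data·x̄)/τ₀ = (-3.4492·0.410814 − 0.401189·-3.4) / 0.009625 = -0.052937/0.009625 ≈ -5.5.

μ₀ = -5.5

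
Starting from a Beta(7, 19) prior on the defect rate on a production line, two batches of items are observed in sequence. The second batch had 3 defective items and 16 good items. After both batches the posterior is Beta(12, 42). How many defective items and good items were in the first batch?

2 defective items and 7 good items

Sequential conjugate updates are equivalent to a single update on the pooled data, so total successes = posterior α − prior α and total failures = posterior β − prior β.
Total across both batches: 12−7=5 defective items, 42−19=23 good items.
Subtract the second batch: 5−3=2 defective items and 23−16=7 good items.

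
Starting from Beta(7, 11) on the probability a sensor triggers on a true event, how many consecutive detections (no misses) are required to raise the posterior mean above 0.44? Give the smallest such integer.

After k detections and 0 misses the posterior is Beta(7+k, 11), with mean (7+k)/(7+11+k).
Set (7+k)/(18+k) > 0.44 and solve: k > (0.44·18 − 7)/(1 − 0.44) = 1.643.
The smallest integer exceeding 1.643 is 2.

k = 2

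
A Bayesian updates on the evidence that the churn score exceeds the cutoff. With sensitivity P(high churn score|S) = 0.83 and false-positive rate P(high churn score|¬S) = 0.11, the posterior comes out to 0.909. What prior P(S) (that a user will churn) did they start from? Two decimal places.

Bayes' rule in odds form gives O(S|E) = O(S)·[P(E|S)/P(E|¬S)], hence O(S) = O(S|E)/LR.
Posterior odds = 0.909/(1−0.909) = 9.9890. LR = 0.83/0.11 = 7.5455.
Prior odds = 9.9890/7.5455 = 1.3238, so P(S) = 1.3238/(1+1.3238) ≈ 0.57.

P(S) = 0.57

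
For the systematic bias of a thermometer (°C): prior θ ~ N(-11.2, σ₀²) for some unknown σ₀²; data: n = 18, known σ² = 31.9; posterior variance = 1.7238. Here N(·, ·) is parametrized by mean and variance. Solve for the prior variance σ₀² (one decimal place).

Posterior precision equals prior precision plus data precision: 1/σ_n² = 1/σ₀² + n/σ².
So 1/σ₀² = 1/1.7238 − 18/31.9 = 0.580114 − 0.564263 = 0.015851.
Hence σ₀² = 1/0.015851 ≈ 63.1.

σ₀² = 63.1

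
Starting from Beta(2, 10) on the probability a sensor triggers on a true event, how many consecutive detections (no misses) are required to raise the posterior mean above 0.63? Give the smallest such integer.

After k detections and 0 misses the posterior is Beta(2+k, 10), with mean (2+k)/(2+10+k).
Set (2+k)/(12+k) > 0.63 and solve: k > (0.63·12 − 2)/(1 − 0.63) = 15.027.
The smallest integer exceeding 15.027 is 16.

k = 16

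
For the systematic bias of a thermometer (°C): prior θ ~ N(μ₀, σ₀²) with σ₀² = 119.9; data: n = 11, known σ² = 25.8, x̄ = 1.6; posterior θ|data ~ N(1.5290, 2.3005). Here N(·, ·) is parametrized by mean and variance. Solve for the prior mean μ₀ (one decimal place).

The posterior mean is a precision-weighted average: μ_n = (τ₀μ₀ + τ_data·x̄)/(τ₀+τ_data), with τ₀=1/σ₀² and τ_data=n/σ².
Here τ₀ = 1/119.9 = 0.008340 and τ_data = 11/25.8 = 0.426357, so τ_n = 0.434697.
Rearranging for μ₀: μ₀ = (μ_n·τ_n − τ_data·x̄)/τ₀ = (1.5290·0.434697 − 0.426357·1.6) / 0.008340 = -0.017519/0.008340 ≈ -2.1.

μ₀ = -2.1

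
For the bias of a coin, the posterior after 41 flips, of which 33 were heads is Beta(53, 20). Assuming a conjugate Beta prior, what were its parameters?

Beta(20, 12)

A Beta(α, β) prior with s successes and f failures in binomial data gives a Beta(α+s, β+f) posterior.
So α = 53 − 33 = 20 and β = 20 − 8 = 12.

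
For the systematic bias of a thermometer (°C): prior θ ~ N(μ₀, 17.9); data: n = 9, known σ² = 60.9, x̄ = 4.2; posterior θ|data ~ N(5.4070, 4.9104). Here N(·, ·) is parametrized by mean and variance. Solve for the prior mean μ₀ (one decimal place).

μ₀ = 8.6

The posterior mean is a precision-weighted average: μ_n = (τ₀μ₀ + τ_data·x̄)/(τ₀+τ_data), with τ₀=1/σ₀² and τ_data=n/σ².
Here τ₀ = 1/17.9 = 0.055866 and τ_data = 9/60.9 = 0.147783, so τ_n = 0.203649.
Rearranging for μ₀: μ₀ = (μ_n·τ_n − τ_data·x̄)/τ₀ = (5.4070·0.203649 − 0.147783·4.2) / 0.055866 = 0.480442/0.055866 ≈ 8.6.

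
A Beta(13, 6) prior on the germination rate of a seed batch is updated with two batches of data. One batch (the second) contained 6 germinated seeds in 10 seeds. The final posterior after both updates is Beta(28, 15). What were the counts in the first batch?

9 germinated seeds and 5 non-germinating seeds

Because Beta–binomial updating is additive in the counts, the combined data contributed (α_post−α_prior, β_post−β_prior) successes and failures.
Total across both batches: 28−13=15 germinated seeds, 15−6=9 non-germinating seeds.
Subtract the second batch: 15−6=9 germinated seeds and 9−4=5 non-germinating seeds.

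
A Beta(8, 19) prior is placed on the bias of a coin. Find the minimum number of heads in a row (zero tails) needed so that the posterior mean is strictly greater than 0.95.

k = 354

After k heads and 0 tails the posterior is Beta(8+k, 19), with mean (8+k)/(8+19+k).
Set (8+k)/(27+k) > 0.95 and solve: k > (0.95·27 − 8)/(1 − 0.95) = 353.000.
The smallest integer exceeding 353.000 is 354, and checking k=354: (362)/(381) = 0.9501 > 0.95.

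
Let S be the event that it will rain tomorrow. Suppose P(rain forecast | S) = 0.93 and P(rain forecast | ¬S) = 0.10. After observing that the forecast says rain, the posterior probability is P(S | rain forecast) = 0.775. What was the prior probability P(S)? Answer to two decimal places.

Bayes' rule in odds form gives O(S|E) = O(S)·[P(E|S)/P(E|¬S)], hence O(S) = O(S|E)/LR.
Posterior odds = 0.775/(1−0.775) = 3.4444. LR = 0.93/0.10 = 9.3000.
Prior odds = 3.4444/9.3000 = 0.3704, so P(S) = 0.3704/(1+0.3704) ≈ 0.27.

P(S) = 0.27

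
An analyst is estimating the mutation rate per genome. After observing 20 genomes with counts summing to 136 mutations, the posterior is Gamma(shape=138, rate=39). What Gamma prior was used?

Gamma–Poisson conjugacy: posterior shape = α + Σxᵢ, posterior rate = β + n.
So α = 138 − 136 = 2 and β = 39 − 20 = 19.

Gamma(shape=2, rate=19)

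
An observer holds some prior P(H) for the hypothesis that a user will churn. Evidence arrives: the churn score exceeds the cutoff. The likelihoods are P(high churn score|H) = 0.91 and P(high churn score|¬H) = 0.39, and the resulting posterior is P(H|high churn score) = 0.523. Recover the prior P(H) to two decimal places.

In odds form, posterior odds = prior odds × likelihood ratio, so prior odds = posterior odds ÷ LR.
Posterior odds = 0.523/(1−0.523) = 1.0964. LR = 0.91/0.39 = 2.3333.
Prior odds = 1.0964/2.3333 = 0.4699, so P(H) = 0.4699/(1+0.4699) ≈ 0.32.

P(H) = 0.32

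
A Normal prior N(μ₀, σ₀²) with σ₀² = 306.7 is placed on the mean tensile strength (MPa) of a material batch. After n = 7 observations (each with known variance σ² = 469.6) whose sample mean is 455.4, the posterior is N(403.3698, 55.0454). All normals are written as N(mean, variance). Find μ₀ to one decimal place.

The posterior mean is a precision-weighted average: μ_n = (τ₀μ₀ + τ_data·x̄)/(τ₀+τ_data), with τ₀=1/σ₀² and τ_data=n/σ².
Here τ₀ = 1/306.7 = 0.003261 and τ_data = 7/469.6 = 0.014906, so τ_n = 0.018167.
Rearranging for μ₀: μ₀ = (μ_n·τ_n − τ_data·x̄)/τ₀ = (403.3698·0.018167 − 0.014906·455.4) / 0.003261 = 0.539827/0.003261 ≈ 165.5.

μ₀ = 165.5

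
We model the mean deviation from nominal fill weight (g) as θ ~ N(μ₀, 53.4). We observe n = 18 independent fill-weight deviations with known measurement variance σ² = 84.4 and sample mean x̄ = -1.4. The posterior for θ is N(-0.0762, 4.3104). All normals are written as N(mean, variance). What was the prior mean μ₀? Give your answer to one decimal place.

With known observation variance, the Normal–Normal posterior has precision τ_n = τ₀ + n/σ² and mean μ_n = (τ₀μ₀ + (n/σ²)x̄)/τ_n.
Here τ₀ = 1/53.4 = 0.018727 and τ_data = 18/84.4 = 0.213270, so τ_n = 0.231997.
Rearranging for μ₀: μ₀ = (μ_n·τ_n − τ_data·x̄)/τ₀ = (-0.0762·0.231997 − 0.213270·-1.4) / 0.018727 = 0.280900/0.018727 ≈ 15.0.

μ₀ = 15.0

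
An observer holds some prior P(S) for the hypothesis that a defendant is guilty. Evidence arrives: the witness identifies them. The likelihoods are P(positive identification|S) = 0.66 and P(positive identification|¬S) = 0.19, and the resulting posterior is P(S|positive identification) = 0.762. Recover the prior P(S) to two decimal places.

P(S) = 0.48

Bayes' rule in odds form gives O(S|E) = O(S)·[P(E|S)/P(E|¬S)], hence O(S) = O(S|E)/LR.
Posterior odds = 0.762/(1−0.762) = 3.2017. LR = 0.66/0.19 = 3.4737.
Prior odds = 3.2017/3.4737 = 0.9217, so P(S) = 0.9217/(1+0.9217) ≈ 0.48.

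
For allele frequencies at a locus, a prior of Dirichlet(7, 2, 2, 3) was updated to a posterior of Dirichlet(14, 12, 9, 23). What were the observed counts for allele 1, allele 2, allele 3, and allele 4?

counts (7, 10, 7, 20)

For a Dirichlet(α) prior with multinomial counts c, the posterior is Dirichlet(α + c) componentwise.
Counts are posterior − prior componentwise: 14−7=7, 12−2=10, 9−2=7, 23−3=20.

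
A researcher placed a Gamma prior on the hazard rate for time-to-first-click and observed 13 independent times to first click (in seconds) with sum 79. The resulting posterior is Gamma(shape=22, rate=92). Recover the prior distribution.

For an exponential likelihood with a Gamma(α, β) prior on the rate, n observations with total T give posterior Gamma(α+n, β+T).
So α = 22 − 13 = 9 and β = 92 − 79 = 13.

Gamma(shape=9, rate=13)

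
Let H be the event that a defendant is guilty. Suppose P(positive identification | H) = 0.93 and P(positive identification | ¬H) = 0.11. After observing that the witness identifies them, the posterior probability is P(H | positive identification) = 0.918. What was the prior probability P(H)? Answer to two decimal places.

P(H) = 0.57

Bayes' rule in odds form gives O(H|E) = O(H)·[P(E|H)/P(E|¬H)], hence O(H) = O(H|E)/LR.
Posterior odds = 0.918/(1−0.918) = 11.1951. LR = 0.93/0.11 = 8.4545.
Prior odds = 11.1951/8.4545 = 1.3242, so P(H) = 1.3242/(1+1.3242) ≈ 0.57.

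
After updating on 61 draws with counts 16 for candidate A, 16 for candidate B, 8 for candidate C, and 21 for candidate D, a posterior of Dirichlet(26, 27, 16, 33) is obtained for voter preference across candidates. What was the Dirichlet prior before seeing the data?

For a Dirichlet(α) prior with multinomial counts c, the posterior is Dirichlet(α + c) componentwise.
Subtract each count from the matching posterior parameter: 26−16=10, 27−16=11, 16−8=8, 33−21=12.

Dirichlet(10, 11, 8, 12)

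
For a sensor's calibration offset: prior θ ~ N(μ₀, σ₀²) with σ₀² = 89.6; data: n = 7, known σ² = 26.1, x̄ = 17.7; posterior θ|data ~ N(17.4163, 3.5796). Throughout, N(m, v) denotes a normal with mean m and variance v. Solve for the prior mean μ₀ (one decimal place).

μ₀ = 10.6

The posterior mean is a precision-weighted average: μ_n = (τ₀μ₀ + τ_data·x̄)/(τ₀+τ_data), with τ₀=1/σ₀² and τ_data=n/σ².
Here τ₀ = 1/89.6 = 0.011161 and τ_data = 7/26.1 = 0.268199, so τ_n = 0.279360.
Rearranging for μ₀: μ₀ = (μ_n·τ_n − τ_data·x̄)/τ₀ = (17.4163·0.279360 − 0.268199·17.7) / 0.011161 = 0.118295/0.011161 ≈ 10.6.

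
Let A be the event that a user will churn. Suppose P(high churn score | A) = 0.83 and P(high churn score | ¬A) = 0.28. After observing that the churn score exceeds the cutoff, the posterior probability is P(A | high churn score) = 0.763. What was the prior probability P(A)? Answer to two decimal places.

P(A) = 0.52

Bayes' rule in odds form gives O(A|E) = O(A)·[P(E|A)/P(E|¬A)], hence O(A) = O(A|E)/LR.
Posterior odds = 0.763/(1−0.763) = 3.2194. LR = 0.83/0.28 = 2.9643.
Prior odds = 3.2194/2.9643 = 1.0861, so P(A) = 1.0861/(1+1.0861) ≈ 0.52.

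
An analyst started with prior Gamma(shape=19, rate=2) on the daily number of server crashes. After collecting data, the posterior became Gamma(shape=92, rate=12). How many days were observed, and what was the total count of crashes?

A Gamma(α, β) prior (rate parametrization) on a Poisson rate with n observations summing to S gives posterior Gamma(α+S, β+n).
Matching: Σxᵢ = 92 − 19 = 73 and n = 12 − 2 = 10.

n = 10 days with total 73 crashes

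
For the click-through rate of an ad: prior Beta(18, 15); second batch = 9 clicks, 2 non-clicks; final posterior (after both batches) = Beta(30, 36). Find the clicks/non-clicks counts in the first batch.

Sequential conjugate updates are equivalent to a single update on the pooled data, so total successes = posterior α − prior α and total failures = posterior β − prior β.
Total across both batches: 30−18=12 clicks, 36−15=21 non-clicks.
Subtract the second batch: 12−9=3 clicks and 21−2=19 non-clicks.

3 clicks and 19 non-clicks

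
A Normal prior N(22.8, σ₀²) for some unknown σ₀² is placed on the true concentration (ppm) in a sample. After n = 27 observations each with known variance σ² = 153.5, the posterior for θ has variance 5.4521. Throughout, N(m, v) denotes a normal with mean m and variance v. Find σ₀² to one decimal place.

σ₀² = 133.0

For the Normal–Normal model with known σ², precisions add: τ_n = τ₀ + n/σ².
So 1/σ₀² = 1/5.4521 − 27/153.5 = 0.183416 − 0.175896 = 0.007520.
Hence σ₀² = 1/0.007520 ≈ 133.0.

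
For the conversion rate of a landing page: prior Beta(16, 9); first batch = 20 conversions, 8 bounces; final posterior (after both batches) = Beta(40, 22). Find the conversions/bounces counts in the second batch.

4 conversions and 5 bounces

Because Beta–binomial updating is additive in the counts, the combined data contributed (α_post−α_prior, β_post−β_prior) successes and failures.
Total across both batches: 40−16=24 conversions, 22−9=13 bounces.
Subtract the first batch: 24−20=4 conversions and 13−8=5 bounces.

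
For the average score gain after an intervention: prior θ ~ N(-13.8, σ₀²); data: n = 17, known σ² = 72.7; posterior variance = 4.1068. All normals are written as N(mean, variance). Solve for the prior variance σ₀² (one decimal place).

σ₀² = 103.5

Posterior precision equals prior precision plus data precision: 1/σ_n² = 1/σ₀² + n/σ².
So 1/σ₀² = 1/4.1068 − 17/72.7 = 0.243499 − 0.233838 = 0.009661.
Hence σ₀² = 1/0.009661 ≈ 103.5.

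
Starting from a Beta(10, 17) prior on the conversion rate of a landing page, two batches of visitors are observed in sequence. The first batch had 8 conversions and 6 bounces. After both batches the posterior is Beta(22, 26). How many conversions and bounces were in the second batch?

4 conversions and 3 bounces

Sequential conjugate updates are equivalent to a single update on the pooled data, so total successes = posterior α − prior α and total failures = posterior β − prior β.
Total across both batches: 22−10=12 conversions, 26−17=9 bounces.
Subtract the first batch: 12−8=4 conversions and 9−6=3 bounces.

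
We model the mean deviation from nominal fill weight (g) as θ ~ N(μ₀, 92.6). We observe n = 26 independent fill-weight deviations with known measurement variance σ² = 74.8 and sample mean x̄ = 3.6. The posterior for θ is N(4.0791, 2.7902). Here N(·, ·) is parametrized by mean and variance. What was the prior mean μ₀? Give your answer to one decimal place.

With known observation variance, the Normal–Normal posterior has precision τ_n = τ₀ + n/σ² and mean μ_n = (τ₀μ₀ + (n/σ²)x̄)/τ_n.
Here τ₀ = 1/92.6 = 0.010799 and τ_data = 26/74.8 = 0.347594, so τ_n = 0.358393.
Rearranging for μ₀: μ₀ = (μ_n·τ_n − τ_data·x̄)/τ₀ = (4.0791·0.358393 − 0.347594·3.6) / 0.010799 = 0.210582/0.010799 ≈ 19.5.

μ₀ = 19.5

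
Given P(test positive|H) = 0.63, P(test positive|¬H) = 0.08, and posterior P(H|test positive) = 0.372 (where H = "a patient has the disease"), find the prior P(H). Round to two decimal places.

P(H) = 0.07

Bayes' rule in odds form gives O(H|E) = O(H)·[P(E|H)/P(E|¬H)], hence O(H) = O(H|E)/LR.
Posterior odds = 0.372/(1−0.372) = 0.5924. LR = 0.63/0.08 = 7.8750.
Prior odds = 0.5924/7.8750 = 0.0752, so P(H) = 0.0752/(1+0.0752) ≈ 0.07.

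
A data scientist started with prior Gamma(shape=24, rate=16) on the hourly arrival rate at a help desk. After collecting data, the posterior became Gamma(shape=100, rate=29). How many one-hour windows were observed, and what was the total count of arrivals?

n = 13 one-hour windows with total 76 arrivals

Gamma–Poisson conjugacy: posterior shape = α + Σxᵢ, posterior rate = β + n.
Matching: Σxᵢ = 100 − 24 = 76 and n = 29 − 16 = 13.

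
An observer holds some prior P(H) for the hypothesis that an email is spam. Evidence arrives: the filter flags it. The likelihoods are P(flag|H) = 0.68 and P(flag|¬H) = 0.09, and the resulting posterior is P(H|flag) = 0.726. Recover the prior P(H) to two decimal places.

Bayes' rule in odds form gives O(H|E) = O(H)·[P(E|H)/P(E|¬H)], hence O(H) = O(H|E)/LR.
Posterior odds = 0.726/(1−0.726) = 2.6496. LR = 0.68/0.09 = 7.5556.
Prior odds = 2.6496/7.5556 = 0.3507, so P(H) = 0.3507/(1+0.3507) ≈ 0.26.

P(H) = 0.26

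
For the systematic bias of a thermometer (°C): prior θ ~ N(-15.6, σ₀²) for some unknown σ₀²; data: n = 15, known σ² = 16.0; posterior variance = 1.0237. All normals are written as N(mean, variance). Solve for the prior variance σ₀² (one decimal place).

σ₀² = 25.4

Posterior precision equals prior precision plus data precision: 1/σ_n² = 1/σ₀² + n/σ².
So 1/σ₀² = 1/1.0237 − 15/16.0 = 0.976849 − 0.937500 = 0.039349.
Hence σ₀² = 1/0.039349 ≈ 25.4.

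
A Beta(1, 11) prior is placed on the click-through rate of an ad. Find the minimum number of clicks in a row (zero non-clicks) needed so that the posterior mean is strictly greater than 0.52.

k = 11

After k clicks and 0 non-clicks the posterior is Beta(1+k, 11), with mean (1+k)/(1+11+k).
Set (1+k)/(12+k) > 0.52 and solve: k > (0.52·12 − 1)/(1 − 0.52) = 10.917.
The smallest integer exceeding 10.917 is 11.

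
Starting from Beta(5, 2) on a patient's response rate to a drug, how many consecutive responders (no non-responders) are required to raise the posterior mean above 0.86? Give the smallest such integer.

k = 8

After k responders and 0 non-responders the posterior is Beta(5+k, 2), with mean (5+k)/(5+2+k).
Set (5+k)/(7+k) > 0.86 and solve: k > (0.86·7 − 5)/(1 − 0.86) = 7.286.
The smallest integer exceeding 7.286 is 8, and checking k=8: (13)/(15) = 0.8667 > 0.86.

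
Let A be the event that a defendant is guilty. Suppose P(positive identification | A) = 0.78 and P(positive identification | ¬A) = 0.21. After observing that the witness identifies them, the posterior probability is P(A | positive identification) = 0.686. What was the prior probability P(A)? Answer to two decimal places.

P(A) = 0.37

In odds form, posterior odds = prior odds × likelihood ratio, so prior odds = posterior odds ÷ LR.
Posterior odds = 0.686/(1−0.686) = 2.1847. LR = 0.78/0.21 = 3.7143.
Prior odds = 2.1847/3.7143 = 0.5882, so P(A) = 0.5882/(1+0.5882) ≈ 0.37.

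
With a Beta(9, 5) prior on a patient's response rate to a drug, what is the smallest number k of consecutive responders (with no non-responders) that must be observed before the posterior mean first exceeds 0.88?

After k responders and 0 non-responders the posterior is Beta(9+k, 5), with mean (9+k)/(9+5+k).
Set (9+k)/(14+k) > 0.88 and solve: k > (0.88·14 − 9)/(1 − 0.88) = 27.667.
The smallest integer exceeding 27.667 is 28.

k = 28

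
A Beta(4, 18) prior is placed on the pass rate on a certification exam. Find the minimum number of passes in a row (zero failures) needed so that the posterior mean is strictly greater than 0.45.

After k passes and 0 failures the posterior is Beta(4+k, 18), with mean (4+k)/(4+18+k).
Set (4+k)/(22+k) > 0.45 and solve: k > (0.45·22 − 4)/(1 − 0.45) = 10.727.
The smallest integer exceeding 10.727 is 11, and checking k=11: (15)/(33) = 0.4545 > 0.45.

k = 11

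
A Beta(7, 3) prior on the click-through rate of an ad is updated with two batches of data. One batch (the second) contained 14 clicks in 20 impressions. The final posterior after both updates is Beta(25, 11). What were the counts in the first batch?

4 clicks and 2 non-clicks

Because Beta–binomial updating is additive in the counts, the combined data contributed (α_post−α_prior, β_post−β_prior) successes and failures.
Total across both batches: 25−7=18 clicks, 11−3=8 non-clicks.
Subtract the second batch: 18−14=4 clicks and 8−6=2 non-clicks.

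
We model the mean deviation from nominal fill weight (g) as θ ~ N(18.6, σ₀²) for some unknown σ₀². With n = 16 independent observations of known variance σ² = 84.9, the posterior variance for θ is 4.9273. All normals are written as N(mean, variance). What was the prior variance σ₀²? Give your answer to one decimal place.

For the Normal–Normal model with known σ², precisions add: τ_n = τ₀ + n/σ².
So 1/σ₀² = 1/4.9273 − 16/84.9 = 0.202951 − 0.188457 = 0.014494.
Hence σ₀² = 1/0.014494 ≈ 69.0.

σ₀² = 69.0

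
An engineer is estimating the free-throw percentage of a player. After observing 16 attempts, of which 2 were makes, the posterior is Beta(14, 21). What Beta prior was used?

Beta(12, 7)

Under Beta–binomial conjugacy the posterior parameters are (a+s, b+f).
So a = 14 − 2 = 12 and b = 21 − 14 = 7.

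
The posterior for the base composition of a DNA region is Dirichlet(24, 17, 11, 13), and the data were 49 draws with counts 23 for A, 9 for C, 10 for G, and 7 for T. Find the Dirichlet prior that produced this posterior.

Dirichlet(1, 8, 1, 6)

For a Dirichlet(α) prior with multinomial counts c, the posterior is Dirichlet(α + c) componentwise.
Subtract each count from the matching posterior parameter: 24−23=1, 17−9=8, 11−10=1, 13−7=6.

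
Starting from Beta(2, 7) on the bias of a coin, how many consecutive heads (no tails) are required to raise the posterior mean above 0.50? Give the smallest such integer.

After k heads and 0 tails the posterior is Beta(2+k, 7), with mean (2+k)/(2+7+k).
Set (2+k)/(9+k) > 0.50 and solve: k > (0.50·9 − 2)/(1 − 0.50) = 5.000.
The smallest integer exceeding 5.000 is 6, and checking k=6: (8)/(15) = 0.5333 > 0.50.

k = 6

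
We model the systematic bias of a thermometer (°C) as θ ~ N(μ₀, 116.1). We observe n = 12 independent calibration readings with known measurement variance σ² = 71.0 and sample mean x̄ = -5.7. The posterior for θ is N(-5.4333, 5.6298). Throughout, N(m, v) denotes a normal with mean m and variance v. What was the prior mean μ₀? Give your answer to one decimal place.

The posterior mean is a precision-weighted average: μ_n = (τ₀μ₀ + τ_data·x̄)/(τ₀+τ_data), with τ₀=1/σ₀² and τ_data=n/σ².
Here τ₀ = 1/116.1 = 0.008613 and τ_data = 12/71.0 = 0.169014, so τ_n = 0.177627.
Rearranging for μ₀: μ₀ = (μ_n·τ_n − τ_data·x̄)/τ₀ = (-5.4333·0.177627 − 0.169014·-5.7) / 0.008613 = -0.001721/0.008613 ≈ -0.2.

μ₀ = -0.2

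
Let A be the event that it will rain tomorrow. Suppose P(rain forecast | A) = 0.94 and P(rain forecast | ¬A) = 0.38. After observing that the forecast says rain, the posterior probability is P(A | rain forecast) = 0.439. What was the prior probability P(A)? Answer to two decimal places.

In odds form, posterior odds = prior odds × likelihood ratio, so prior odds = posterior odds ÷ LR.
Posterior odds = 0.439/(1−0.439) = 0.7825. LR = 0.94/0.38 = 2.4737.
Prior odds = 0.7825/2.4737 = 0.3163, so P(A) = 0.3163/(1+0.3163) ≈ 0.24.

P(A) = 0.24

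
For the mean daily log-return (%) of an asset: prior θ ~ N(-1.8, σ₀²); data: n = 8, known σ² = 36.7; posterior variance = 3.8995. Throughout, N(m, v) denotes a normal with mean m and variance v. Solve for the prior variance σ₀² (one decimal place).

For the Normal–Normal model with known σ², precisions add: τ_n = τ₀ + n/σ².
So 1/σ₀² = 1/3.8995 − 8/36.7 = 0.256443 − 0.217984 = 0.038459.
Hence σ₀² = 1/0.038459 ≈ 26.0.

σ₀² = 26.0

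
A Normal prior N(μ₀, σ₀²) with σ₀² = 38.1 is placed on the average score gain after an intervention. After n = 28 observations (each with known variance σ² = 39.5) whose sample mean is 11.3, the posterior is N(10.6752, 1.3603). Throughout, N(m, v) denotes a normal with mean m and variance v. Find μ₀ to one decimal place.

The posterior mean is a precision-weighted average: μ_n = (τ₀μ₀ + τ_data·x̄)/(τ₀+τ_data), with τ₀=1/σ₀² and τ_data=n/σ².
Here τ₀ = 1/38.1 = 0.026247 and τ_data = 28/39.5 = 0.708861, so τ_n = 0.735108.
Rearranging for μ₀: μ₀ = (μ_n·τ_n − τ_data·x̄)/τ₀ = (10.6752·0.735108 − 0.708861·11.3) / 0.026247 = -0.162704/0.026247 ≈ -6.2.

μ₀ = -6.2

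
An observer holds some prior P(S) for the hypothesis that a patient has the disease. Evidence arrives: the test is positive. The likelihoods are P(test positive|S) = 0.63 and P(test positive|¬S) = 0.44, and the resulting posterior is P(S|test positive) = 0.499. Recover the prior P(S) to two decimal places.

Bayes' rule in odds form gives O(S|E) = O(S)·[P(E|S)/P(E|¬S)], hence O(S) = O(S|E)/LR.
Posterior odds = 0.499/(1−0.499) = 0.9960. LR = 0.63/0.44 = 1.4318.
Prior odds = 0.9960/1.4318 = 0.6956, so P(S) = 0.6956/(1+0.6956) ≈ 0.41.

P(S) = 0.41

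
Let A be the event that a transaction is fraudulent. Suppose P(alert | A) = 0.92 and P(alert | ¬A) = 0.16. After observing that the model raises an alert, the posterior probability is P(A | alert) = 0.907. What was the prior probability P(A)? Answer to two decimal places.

P(A) = 0.63

In odds form, posterior odds = prior odds × likelihood ratio, so prior odds = posterior odds ÷ LR.
Posterior odds = 0.907/(1−0.907) = 9.7527. LR = 0.92/0.16 = 5.7500.
Prior odds = 9.7527/5.7500 = 1.6961, so P(A) = 1.6961/(1+1.6961) ≈ 0.63.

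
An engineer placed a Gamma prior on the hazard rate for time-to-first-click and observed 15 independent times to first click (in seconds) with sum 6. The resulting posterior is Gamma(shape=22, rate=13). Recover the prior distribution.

Gamma(shape=7, rate=7)

For an exponential likelihood with a Gamma(α, β) prior on the rate, n observations with total T give posterior Gamma(α+n, β+T).
So α = 22 − 15 = 7 and β = 13 − 6 = 7.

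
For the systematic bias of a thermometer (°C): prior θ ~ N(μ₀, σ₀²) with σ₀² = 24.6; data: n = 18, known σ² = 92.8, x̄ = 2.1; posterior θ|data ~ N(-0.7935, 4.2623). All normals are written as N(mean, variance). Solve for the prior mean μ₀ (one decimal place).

μ₀ = -14.6

With known observation variance, the Normal–Normal posterior has precision τ_n = τ₀ + n/σ² and mean μ_n = (τ₀μ₀ + (n/σ²)x̄)/τ_n.
Here τ₀ = 1/24.6 = 0.040650 and τ_data = 18/92.8 = 0.193966, so τ_n = 0.234616.
Rearranging for μ₀: μ₀ = (μ_n·τ_n − τ_data·x̄)/τ₀ = (-0.7935·0.234616 − 0.193966·2.1) / 0.040650 = -0.593496/0.040650 ≈ -14.6.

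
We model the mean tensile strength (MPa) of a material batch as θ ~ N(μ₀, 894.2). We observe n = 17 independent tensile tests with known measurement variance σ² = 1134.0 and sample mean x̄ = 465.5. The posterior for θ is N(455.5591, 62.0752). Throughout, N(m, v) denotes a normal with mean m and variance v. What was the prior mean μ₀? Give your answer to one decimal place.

With known observation variance, the Normal–Normal posterior has precision τ_n = τ₀ + n/σ² and mean μ_n = (τ₀μ₀ + (n/σ²)x̄)/τ_n.
Here τ₀ = 1/894.2 = 0.001118 and τ_data = 17/1134.0 = 0.014991, so τ_n = 0.016109.
Rearranging for μ₀: μ₀ = (μ_n·τ_n − τ_data·x̄)/τ₀ = (455.5591·0.016109 − 0.014991·465.5) / 0.001118 = 0.360291/0.001118 ≈ 322.3.

μ₀ = 322.3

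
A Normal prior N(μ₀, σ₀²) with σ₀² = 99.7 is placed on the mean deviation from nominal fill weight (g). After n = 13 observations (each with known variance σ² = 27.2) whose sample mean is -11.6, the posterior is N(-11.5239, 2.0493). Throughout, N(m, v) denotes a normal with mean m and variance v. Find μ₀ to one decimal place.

μ₀ = -7.9

With known observation variance, the Normal–Normal posterior has precision τ_n = τ₀ + n/σ² and mean μ_n = (τ₀μ₀ + (n/σ²)x̄)/τ_n.
Here τ₀ = 1/99.7 = 0.010030 and τ_data = 13/27.2 = 0.477941, so τ_n = 0.487971.
Rearranging for μ₀: μ₀ = (μ_n·τ_n − τ_data·x̄)/τ₀ = (-11.5239·0.487971 − 0.477941·-11.6) / 0.010030 = -0.079213/0.010030 ≈ -7.9.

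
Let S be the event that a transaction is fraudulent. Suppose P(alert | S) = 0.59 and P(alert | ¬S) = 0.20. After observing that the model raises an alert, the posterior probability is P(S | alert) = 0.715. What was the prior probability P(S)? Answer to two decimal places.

Bayes' rule in odds form gives O(S|E) = O(S)·[P(E|S)/P(E|¬S)], hence O(S) = O(S|E)/LR.
Posterior odds = 0.715/(1−0.715) = 2.5088. LR = 0.59/0.20 = 2.9500.
Prior odds = 2.5088/2.9500 = 0.8504, so P(S) = 0.8504/(1+0.8504) ≈ 0.46.

P(S) = 0.46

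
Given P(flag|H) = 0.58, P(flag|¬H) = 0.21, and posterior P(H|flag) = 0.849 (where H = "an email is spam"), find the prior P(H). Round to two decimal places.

Bayes' rule in odds form gives O(H|E) = O(H)·[P(E|H)/P(E|¬H)], hence O(H) = O(H|E)/LR.
Posterior odds = 0.849/(1−0.849) = 5.6225. LR = 0.58/0.21 = 2.7619.
Prior odds = 5.6225/2.7619 = 2.0357, so P(H) = 2.0357/(1+2.0357) ≈ 0.67.

P(H) = 0.67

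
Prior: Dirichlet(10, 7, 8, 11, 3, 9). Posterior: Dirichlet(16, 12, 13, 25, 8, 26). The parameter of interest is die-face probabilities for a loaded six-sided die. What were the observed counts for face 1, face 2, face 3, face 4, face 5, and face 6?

For a Dirichlet(α) prior with multinomial counts c, the posterior is Dirichlet(α + c) componentwise.
Counts are posterior − prior componentwise: 16−10=6, 12−7=5, 13−8=5, 25−11=14, 8−3=5, 26−9=17.

counts (6, 5, 5, 14, 5, 17)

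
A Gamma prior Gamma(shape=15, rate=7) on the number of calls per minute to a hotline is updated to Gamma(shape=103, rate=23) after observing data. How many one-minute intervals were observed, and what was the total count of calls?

A Gamma(α, β) prior (rate parametrization) on a Poisson rate with n observations summing to S gives posterior Gamma(α+S, β+n).
Matching: Σxᵢ = 103 − 15 = 88 and n = 23 − 7 = 16.

n = 16 one-minute intervals with total 88 calls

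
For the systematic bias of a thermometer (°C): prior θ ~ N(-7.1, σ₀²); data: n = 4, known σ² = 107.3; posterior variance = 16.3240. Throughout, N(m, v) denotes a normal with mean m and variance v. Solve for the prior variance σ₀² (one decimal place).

Posterior precision equals prior precision plus data precision: 1/σ_n² = 1/σ₀² + n/σ².
So 1/σ₀² = 1/16.3240 − 4/107.3 = 0.061259 − 0.037279 = 0.023980.
Hence σ₀² = 1/0.023980 ≈ 41.7.

σ₀² = 41.7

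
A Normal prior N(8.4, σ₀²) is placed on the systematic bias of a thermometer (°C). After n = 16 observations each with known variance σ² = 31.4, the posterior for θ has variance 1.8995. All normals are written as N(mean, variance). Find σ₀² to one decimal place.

For the Normal–Normal model with known σ², precisions add: τ_n = τ₀ + n/σ².
So 1/σ₀² = 1/1.8995 − 16/31.4 = 0.526454 − 0.509554 = 0.016900.
Hence σ₀² = 1/0.016900 ≈ 59.2.

σ₀² = 59.2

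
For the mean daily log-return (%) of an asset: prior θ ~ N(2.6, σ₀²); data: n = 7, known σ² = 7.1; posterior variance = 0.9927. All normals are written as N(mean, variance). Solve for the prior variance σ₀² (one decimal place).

Posterior precision equals prior precision plus data precision: 1/σ_n² = 1/σ₀² + n/σ².
So 1/σ₀² = 1/0.9927 − 7/7.1 = 1.007354 − 0.985915 = 0.021439.
Hence σ₀² = 1/0.021439 ≈ 46.6.

σ₀² = 46.6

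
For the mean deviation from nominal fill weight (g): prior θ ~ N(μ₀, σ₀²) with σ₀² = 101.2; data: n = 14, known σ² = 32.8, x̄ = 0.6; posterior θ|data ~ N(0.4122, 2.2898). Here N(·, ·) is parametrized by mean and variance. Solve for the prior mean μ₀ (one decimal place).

With known observation variance, the Normal–Normal posterior has precision τ_n = τ₀ + n/σ² and mean μ_n = (τ₀μ₀ + (n/σ²)x̄)/τ_n.
Here τ₀ = 1/101.2 = 0.009881 and τ_data = 14/32.8 = 0.426829, so τ_n = 0.436710.
Rearranging for μ₀: μ₀ = (μ_n·τ_n − τ_data·x̄)/τ₀ = (0.4122·0.436710 − 0.426829·0.6) / 0.009881 = -0.076086/0.009881 ≈ -7.7.

μ₀ = -7.7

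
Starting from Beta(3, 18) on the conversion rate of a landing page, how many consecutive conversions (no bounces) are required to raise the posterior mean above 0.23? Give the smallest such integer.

After k conversions and 0 bounces the posterior is Beta(3+k, 18), with mean (3+k)/(3+18+k).
Set (3+k)/(21+k) > 0.23 and solve: k > (0.23·21 − 3)/(1 − 0.23) = 2.377.
The smallest integer exceeding 2.377 is 3, and checking k=3: (6)/(24) = 0.2500 > 0.23.

k = 3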